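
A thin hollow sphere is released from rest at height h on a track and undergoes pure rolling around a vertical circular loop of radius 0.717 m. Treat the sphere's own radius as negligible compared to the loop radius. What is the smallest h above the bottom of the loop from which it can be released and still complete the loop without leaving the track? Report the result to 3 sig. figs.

h_min ≈ 2.03 m

Here I = (2/3)MR², so the shape factor k = I/(MR²) = 2/3.
At the top, contact is just lost when gravity alone supplies the centripetal force: Mg = Mv_top²/r, i.e. v_top² = gr.
With ω = v/R, the kinetic energy at speed v is ½(1+k)Mv² = (5/6)Mv².
Energy conservation from release (height h) to the top (height 2r): Mgh = Mg(2r) + (5/6)M·gr.
Thus h_min = 2r + (1+k)r/2 = r(2 + 1.667/2) = 0.717 × 2.833 ≈ 2.03 m.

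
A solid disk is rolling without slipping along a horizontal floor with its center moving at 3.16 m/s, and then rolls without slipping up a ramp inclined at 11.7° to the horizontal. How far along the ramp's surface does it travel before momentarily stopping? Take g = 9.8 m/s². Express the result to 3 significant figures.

d ≈ 3.77 m

Here I = (1/2)MR², so the shape factor k = I/(MR²) = 0.5.
The rolling condition ω = v/R makes the rotational term ½I(v/R)² = ½kMv², so KE_total = ½(1+k)Mv² = (3/4)Mv².
Setting this equal to Mgh gives the vertical rise h = (1+k)v₀²/(2g) = 1.5×3.16²/(2×9.8) = 0.7642 m.
Along the incline, d = h/sinθ = 0.7642/sin11.7° ≈ 3.77 m.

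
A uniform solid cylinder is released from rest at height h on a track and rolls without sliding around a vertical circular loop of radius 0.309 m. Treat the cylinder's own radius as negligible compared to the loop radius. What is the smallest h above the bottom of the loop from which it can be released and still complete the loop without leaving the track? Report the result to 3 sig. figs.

h_min ≈ 0.850 m

Here I = (1/2)MR², so the shape factor k = I/(MR²) = 0.5.
At the top, contact is just lost when gravity alone supplies the centripetal force: Mg = Mv_top²/r, i.e. v_top² = gr.
With ω = v/R, the kinetic energy at speed v is ½(1+k)Mv² = (3/4)Mv².
Energy conservation from release (height h) to the top (height 2r): Mgh = Mg(2r) + (3/4)M·gr.
Thus h_min = 2r + (1+k)r/2 = r(2 + 1.5/2) = 0.309 × 2.75 ≈ 0.850 m.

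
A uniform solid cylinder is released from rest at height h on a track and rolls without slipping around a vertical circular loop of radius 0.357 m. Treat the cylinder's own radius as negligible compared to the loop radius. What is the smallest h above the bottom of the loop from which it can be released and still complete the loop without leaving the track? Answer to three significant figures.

h_min ≈ 0.982 m

The moment of inertia is (1/2)MR², giving k ≡ I/(MR²) = 0.5.
At the top, contact is just lost when gravity alone supplies the centripetal force: Mg = Mv_top²/r, i.e. v_top² = gr.
With ω = v/R, the kinetic energy at speed v is ½(1+k)Mv² = (3/4)Mv².
Energy conservation from release (height h) to the top (height 2r): Mgh = Mg(2r) + (3/4)M·gr.
Thus h_min = 2r + (1+k)r/2 = r(2 + 1.5/2) = 0.357 × 2.75 ≈ 0.982 m.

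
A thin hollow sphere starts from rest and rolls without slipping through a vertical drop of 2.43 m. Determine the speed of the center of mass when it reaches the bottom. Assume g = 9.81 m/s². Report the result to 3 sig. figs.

v ≈ 5.35 m/s

For this body I = (2/3)MR², i.e. k = I/(MR²) = 2/3.
Pure rolling means v = ωR; then KE = ½Mv² + ½I(v/R)² = ½(1+k)Mv² = (5/6)Mv².
Setting Mgh = (5/6)Mv² gives v = √(2gh/(1+k)) = √(2·9.81·2.43/1.667) ≈ 5.35 m/s.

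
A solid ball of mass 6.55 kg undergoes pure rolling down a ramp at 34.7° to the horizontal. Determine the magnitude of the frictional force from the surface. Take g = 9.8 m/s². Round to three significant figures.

f ≈ 10.4 N

The moment of inertia is (2/5)MR², giving k ≡ I/(MR²) = 0.4.
Translational: Mg sinθ − f = Ma. Rotational about the CM: fR = Iα = kMRa, so f = kMa.
Combining, a = g sinθ/(1+k) and f = kMa = kMg sinθ/(1+k).
f = 0.4 × 6.55 × 9.8 × sin34.7° / 1.4 ≈ 10.4 N.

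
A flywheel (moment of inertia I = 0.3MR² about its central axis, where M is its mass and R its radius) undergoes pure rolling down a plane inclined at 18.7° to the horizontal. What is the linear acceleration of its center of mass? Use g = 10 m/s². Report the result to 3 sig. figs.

For this body I = 0.3MR², i.e. k = I/(MR²) = 0.3.
Translational: Mg sinθ − f = Ma. Rotational about the CM: fR = Iα = kMRa, so f = kMa.
Eliminating f: Mg sinθ = (1+k)Ma, so a = g sinθ/(1+k) = 10 × sin18.7° / 1.3 ≈ 2.47 m/s².

a ≈ 2.47 m/s²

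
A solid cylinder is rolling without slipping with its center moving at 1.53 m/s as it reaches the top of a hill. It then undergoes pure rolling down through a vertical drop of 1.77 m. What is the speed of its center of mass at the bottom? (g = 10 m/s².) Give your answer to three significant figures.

v ≈ 5.09 m/s

With I = (1/2)MR², the ratio k = I/(MR²) is 0.5.
The rolling condition ω = v/R makes the rotational term ½I(v/R)² = ½kMv², so KE_total = ½(1+k)Mv² = (3/4)Mv².
Energy conservation: (3/4)Mv₀² + Mgh = (3/4)Mv², so v² = v₀² + 2gh/(1+k).
v = √(1.53² + 2×10×1.77/1.5) = √25.94 ≈ 5.09 m/s.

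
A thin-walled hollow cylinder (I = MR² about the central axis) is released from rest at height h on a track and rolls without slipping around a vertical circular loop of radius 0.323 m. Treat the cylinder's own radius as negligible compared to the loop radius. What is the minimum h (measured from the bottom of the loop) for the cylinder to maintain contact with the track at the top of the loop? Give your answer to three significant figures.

h_min ≈ 0.969 m

With I = MR², the ratio k = I/(MR²) is 1.
At the top, contact is just lost when gravity alone supplies the centripetal force: Mg = Mv_top²/r, i.e. v_top² = gr.
With ω = v/R, the kinetic energy at speed v is ½(1+k)Mv² = Mv².
Energy conservation from release (height h) to the top (height 2r): Mgh = Mg(2r) + M·gr.
Thus h_min = 2r + (1+k)r/2 = r(2 + 2/2) = 0.323 × 3 ≈ 0.969 m.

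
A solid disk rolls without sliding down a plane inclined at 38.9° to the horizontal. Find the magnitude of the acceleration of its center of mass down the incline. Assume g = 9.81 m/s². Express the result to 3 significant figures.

a ≈ 4.11 m/s²

With I = (1/2)MR², the ratio k = I/(MR²) is 0.5.
Translational: Mg sinθ − f = Ma. Rotational about the CM: fR = Iα = kMRa, so f = kMa.
Eliminating f: Mg sinθ = (1+k)Ma, so a = g sinθ/(1+k) = 9.81 × sin38.9° / 1.5 ≈ 4.11 m/s².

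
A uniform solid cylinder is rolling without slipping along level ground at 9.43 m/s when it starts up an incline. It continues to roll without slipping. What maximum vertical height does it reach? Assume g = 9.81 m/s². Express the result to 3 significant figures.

The moment of inertia is (1/2)MR², giving k ≡ I/(MR²) = 0.5.
Since it rolls without slipping, ω = v/R and KE = ½Mv² + ½Iω² = ½(1+k)Mv² = (3/4)Mv².
At the top the kinetic energy is zero, so (3/4)Mv₀² = Mgh.
Thus h = (1+k)v₀²/(2g) = 1.5 × 9.43² / (2 × 9.81) ≈ 6.80 m.

h ≈ 6.80 m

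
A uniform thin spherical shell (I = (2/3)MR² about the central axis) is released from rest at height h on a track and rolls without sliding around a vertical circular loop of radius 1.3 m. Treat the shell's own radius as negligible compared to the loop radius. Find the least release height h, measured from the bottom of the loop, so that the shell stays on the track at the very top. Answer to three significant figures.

h_min ≈ 3.68 m

With I = (2/3)MR², the ratio k = I/(MR²) is 2/3.
At the top, contact is just lost when gravity alone supplies the centripetal force: Mg = Mv_top²/r, i.e. v_top² = gr.
With ω = v/R, the kinetic energy at speed v is ½(1+k)Mv² = (5/6)Mv².
Energy conservation from release (height h) to the top (height 2r): Mgh = Mg(2r) + (5/6)M·gr.
Thus h_min = 2r + (1+k)r/2 = r(2 + 1.667/2) = 1.3 × 2.833 ≈ 3.68 m.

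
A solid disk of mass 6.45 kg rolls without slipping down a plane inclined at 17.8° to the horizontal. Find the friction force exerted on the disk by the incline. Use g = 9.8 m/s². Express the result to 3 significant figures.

With I = (1/2)MR², the ratio k = I/(MR²) is 0.5.
Translational: Mg sinθ − f = Ma. Rotational about the CM: fR = Iα = kMRa, so f = kMa.
Combining, a = g sinθ/(1+k) and f = kMa = kMg sinθ/(1+k).
f = 0.5 × 6.45 × 9.8 × sin17.8° / 1.5 ≈ 6.44 N.

f ≈ 6.44 N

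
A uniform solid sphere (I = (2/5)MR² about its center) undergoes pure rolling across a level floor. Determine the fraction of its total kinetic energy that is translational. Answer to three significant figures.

Here I = (2/5)MR², so the shape factor k = I/(MR²) = 0.4.
With ω = v/R, KE_trans = ½Mv² and KE_rot = ½Iω² = ½kMv², so KE_total = ½(1+k)Mv².
The translational fraction is therefore 1/(1+k) = 1/1.4 ≈ 0.714.

fraction ≈ 0.714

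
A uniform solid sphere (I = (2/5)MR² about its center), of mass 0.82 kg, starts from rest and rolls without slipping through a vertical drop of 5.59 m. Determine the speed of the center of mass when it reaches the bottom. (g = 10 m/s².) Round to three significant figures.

v ≈ 8.94 m/s

Here I = (2/5)MR², so the shape factor k = I/(MR²) = 0.4.
Pure rolling means v = ωR; then KE = ½Mv² + ½I(v/R)² = ½(1+k)Mv² = (7/10)Mv².
Energy conservation: Mgh = (7/10)Mv², so v = √(2gh/(1+k)) = √(2 × 10 × 5.59 / 1.4) ≈ 8.94 m/s.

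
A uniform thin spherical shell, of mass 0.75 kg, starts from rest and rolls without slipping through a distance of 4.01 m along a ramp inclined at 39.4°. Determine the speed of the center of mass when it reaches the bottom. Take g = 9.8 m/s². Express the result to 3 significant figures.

v ≈ 5.47 m/s

For this body I = (2/3)MR², i.e. k = I/(MR²) = 2/3.
Rolling without slipping gives ω = v/R, so the total kinetic energy is ½Mv² + ½Iω² = ½(1+k)Mv² = (5/6)Mv².
The vertical drop is h = L sinθ = 4.01 × sin39.4° = 2.545 m.
Energy conservation: Mgh = (5/6)Mv², so v = √(2gh/(1+k)) = √(2 × 9.8 × 2.545 / 1.667) ≈ 5.47 m/s.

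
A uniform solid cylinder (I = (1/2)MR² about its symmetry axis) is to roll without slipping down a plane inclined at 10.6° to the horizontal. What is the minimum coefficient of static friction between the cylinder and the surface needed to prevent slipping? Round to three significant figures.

μ_min ≈ 0.0624

With I = (1/2)MR², the ratio k = I/(MR²) is 0.5.
Along the incline Mg sinθ − f = Ma, and torque about the center fR = Iα = kMR²(a/R) gives f = kMa.
These give a = g sinθ/(1+k) and the required friction f = kMg sinθ/(1+k).
The normal force is N = Mg cosθ, so μ_min = f/N = k tanθ/(1+k).
μ_min = 0.5 × tan10.6° / 1.5 ≈ 0.0624.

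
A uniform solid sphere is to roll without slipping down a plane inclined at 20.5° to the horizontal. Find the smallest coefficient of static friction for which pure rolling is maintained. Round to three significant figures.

With I = (2/5)MR², the ratio k = I/(MR²) is 0.4.
Newton's second law down the slope: Mg sinθ − f = Ma. The torque equation fR = Iα (with α = a/R) gives f = kMa.
These give a = g sinθ/(1+k) and the required friction f = kMg sinθ/(1+k).
The normal force is N = Mg cosθ, so μ_min = f/N = k tanθ/(1+k).
μ_min = 0.4 × tan20.5° / 1.4 ≈ 0.107.

μ_min ≈ 0.107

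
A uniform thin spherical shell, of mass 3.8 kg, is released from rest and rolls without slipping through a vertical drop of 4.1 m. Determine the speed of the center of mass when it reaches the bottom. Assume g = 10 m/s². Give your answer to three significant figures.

v ≈ 7.01 m/s

Here I = (2/3)MR², so the shape factor k = I/(MR²) = 2/3.
The rolling condition ω = v/R makes the rotational term ½I(v/R)² = ½kMv², so KE_total = ½(1+k)Mv² = (5/6)Mv².
Energy conservation: Mgh = (5/6)Mv², so v = √(2gh/(1+k)) = √(2 × 10 × 4.1 / 1.667) ≈ 7.01 m/s.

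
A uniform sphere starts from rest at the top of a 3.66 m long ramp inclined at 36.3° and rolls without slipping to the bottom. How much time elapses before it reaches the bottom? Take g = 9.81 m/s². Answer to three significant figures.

t ≈ 1.33 s

Here I = (2/5)MR², so the shape factor k = I/(MR²) = 0.4.
Translational: Mg sinθ − f = Ma. Rotational about the CM: fR = Iα = kMRa, so f = kMa.
Hence a = g sinθ/(1+k) = 9.81×sin36.3°/1.4 = 4.148 m/s².
With constant a from rest, t = √(2L/a) = √(2·3.66/4.148) ≈ 1.33 s.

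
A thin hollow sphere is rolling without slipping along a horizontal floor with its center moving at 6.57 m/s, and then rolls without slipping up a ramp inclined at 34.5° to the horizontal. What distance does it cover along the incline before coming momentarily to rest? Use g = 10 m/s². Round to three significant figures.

Here I = (2/3)MR², so the shape factor k = I/(MR²) = 2/3.
Rolling without slipping gives ω = v/R, so the total kinetic energy is ½Mv² + ½Iω² = ½(1+k)Mv² = (5/6)Mv².
Setting this equal to Mgh gives the vertical rise h = (1+k)v₀²/(2g) = 1.667×6.57²/(2×10) = 3.597 m.
The distance along the slope is d = h/sinθ = 3.597/sin34.5° ≈ 6.35 m.

d ≈ 6.35 m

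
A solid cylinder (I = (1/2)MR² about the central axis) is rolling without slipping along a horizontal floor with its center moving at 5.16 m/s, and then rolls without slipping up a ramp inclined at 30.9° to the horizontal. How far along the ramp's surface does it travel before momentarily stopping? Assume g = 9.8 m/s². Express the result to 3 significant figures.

The moment of inertia is (1/2)MR², giving k ≡ I/(MR²) = 0.5.
The rolling condition ω = v/R makes the rotational term ½I(v/R)² = ½kMv², so KE_total = ½(1+k)Mv² = (3/4)Mv².
Setting this equal to Mgh gives the vertical rise h = (1+k)v₀²/(2g) = 1.5×5.16²/(2×9.8) = 2.038 m.
The distance along the slope is d = h/sinθ = 2.038/sin30.9° ≈ 3.97 m.

d ≈ 3.97 m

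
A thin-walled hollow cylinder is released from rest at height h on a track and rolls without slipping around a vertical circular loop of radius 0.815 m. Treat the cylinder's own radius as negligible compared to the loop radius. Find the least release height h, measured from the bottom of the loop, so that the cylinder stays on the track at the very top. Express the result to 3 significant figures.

The moment of inertia is MR², giving k ≡ I/(MR²) = 1.
At the top, contact is just lost when gravity alone supplies the centripetal force: Mg = Mv_top²/r, i.e. v_top² = gr.
With ω = v/R, the kinetic energy at speed v is ½(1+k)Mv² = Mv².
Energy conservation from release (height h) to the top (height 2r): Mgh = Mg(2r) + M·gr.
Thus h_min = 2r + (1+k)r/2 = r(2 + 2/2) = 0.815 × 3 ≈ 2.45 m.

h_min ≈ 2.45 m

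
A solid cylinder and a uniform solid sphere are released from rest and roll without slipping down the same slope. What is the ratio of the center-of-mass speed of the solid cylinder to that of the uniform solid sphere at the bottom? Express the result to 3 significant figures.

v_ratio ≈ 0.966

Each satisfies Mgh = ½(1+k)Mv² with k = I/(MR²), so v ∝ 1/√(1+k).
For the solid cylinder k = 0.5; for the uniform solid sphere k = 0.4.
v₁/v₂ = √((1+k₂)/(1+k₁)) = √(1.4/1.5) ≈ 0.966.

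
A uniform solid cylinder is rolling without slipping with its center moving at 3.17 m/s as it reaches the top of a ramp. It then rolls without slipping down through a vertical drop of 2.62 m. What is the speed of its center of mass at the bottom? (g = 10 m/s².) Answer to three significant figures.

v ≈ 6.71 m/s

With I = (1/2)MR², the ratio k = I/(MR²) is 0.5.
Rolling without slipping gives ω = v/R, so the total kinetic energy is ½Mv² + ½Iω² = ½(1+k)Mv² = (3/4)Mv².
Conserving energy between top and bottom: (3/4)Mv² = (3/4)Mv₀² + Mgh, hence v² = v₀² + 2gh/(1+k).
v = √(3.17² + 2×10×2.62/1.5) = √44.98 ≈ 6.71 m/s.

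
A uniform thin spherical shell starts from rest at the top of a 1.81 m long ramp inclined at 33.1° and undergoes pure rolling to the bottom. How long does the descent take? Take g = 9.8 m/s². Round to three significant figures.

t ≈ 1.06 s

The moment of inertia is (2/3)MR², giving k ≡ I/(MR²) = 2/3.
Along the incline Mg sinθ − f = Ma, and torque about the center fR = Iα = kMR²(a/R) gives f = kMa.
Hence a = g sinθ/(1+k) = 9.8×sin33.1°/1.667 = 3.211 m/s².
Starting from rest, L = ½at², so t = √(2L/a) = √(2×1.81/3.211) ≈ 1.06 s.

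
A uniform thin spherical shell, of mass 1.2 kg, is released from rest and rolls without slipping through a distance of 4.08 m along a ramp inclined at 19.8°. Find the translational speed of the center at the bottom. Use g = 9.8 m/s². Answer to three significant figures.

The moment of inertia is (2/3)MR², giving k ≡ I/(MR²) = 2/3.
The rolling condition ω = v/R makes the rotational term ½I(v/R)² = ½kMv², so KE_total = ½(1+k)Mv² = (5/6)Mv².
The vertical drop is h = L sinθ = 4.08 × sin19.8° = 1.382 m.
Setting Mgh = (5/6)Mv² gives v = √(2gh/(1+k)) = √(2·9.8·1.382/1.667) ≈ 4.03 m/s.

v ≈ 4.03 m/s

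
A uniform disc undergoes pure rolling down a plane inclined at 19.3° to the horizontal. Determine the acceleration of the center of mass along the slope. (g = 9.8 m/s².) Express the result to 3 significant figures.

The moment of inertia is (1/2)MR², giving k ≡ I/(MR²) = 0.5.
Newton's second law down the slope: Mg sinθ − f = Ma. The torque equation fR = Iα (with α = a/R) gives f = kMa.
Eliminating f: Mg sinθ = (1+k)Ma, so a = g sinθ/(1+k) = 9.8 × sin19.3° / 1.5 ≈ 2.16 m/s².

a ≈ 2.16 m/s²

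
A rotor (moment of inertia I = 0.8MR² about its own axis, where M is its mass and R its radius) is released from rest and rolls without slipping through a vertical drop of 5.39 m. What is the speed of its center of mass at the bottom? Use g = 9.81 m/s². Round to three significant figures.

v ≈ 7.66 m/s

For this body I = 0.8MR², i.e. k = I/(MR²) = 0.8.
Since it rolls without slipping, ω = v/R and KE = ½Mv² + ½Iω² = ½(1+k)Mv² = (9/10)Mv².
Energy conservation: Mgh = (9/10)Mv², so v = √(2gh/(1+k)) = √(2 × 9.81 × 5.39 / 1.8) ≈ 7.66 m/s.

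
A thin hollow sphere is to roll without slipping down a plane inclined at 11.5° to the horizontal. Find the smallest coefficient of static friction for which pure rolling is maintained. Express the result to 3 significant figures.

μ_min ≈ 0.0814

Here I = (2/3)MR², so the shape factor k = I/(MR²) = 2/3.
Along the incline Mg sinθ − f = Ma, and torque about the center fR = Iα = kMR²(a/R) gives f = kMa.
These give a = g sinθ/(1+k) and the required friction f = kMg sinθ/(1+k).
With N = Mg cosθ, the no-slip condition f ≤ μN gives μ_min = f/N = k tanθ/(1+k).
μ_min = (2/3) × tan11.5° / 1.667 ≈ 0.0814.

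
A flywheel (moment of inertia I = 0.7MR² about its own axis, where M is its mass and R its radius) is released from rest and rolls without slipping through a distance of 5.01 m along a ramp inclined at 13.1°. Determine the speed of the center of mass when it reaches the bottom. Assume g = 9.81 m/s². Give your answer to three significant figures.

Here I = 0.7MR², so the shape factor k = I/(MR²) = 0.7.
Since it rolls without slipping, ω = v/R and KE = ½Mv² + ½Iω² = ½(1+k)Mv² = (17/20)Mv².
The vertical drop is h = L sinθ = 5.01 × sin13.1° = 1.136 m.
Setting Mgh = (17/20)Mv² gives v = √(2gh/(1+k)) = √(2·9.81·1.136/1.7) ≈ 3.62 m/s.

v ≈ 3.62 m/s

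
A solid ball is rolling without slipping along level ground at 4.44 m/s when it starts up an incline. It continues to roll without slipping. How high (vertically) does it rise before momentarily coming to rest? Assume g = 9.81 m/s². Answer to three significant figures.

h ≈ 1.41 m

The moment of inertia is (2/5)MR², giving k ≡ I/(MR²) = 0.4.
Pure rolling means v = ωR; then KE = ½Mv² + ½I(v/R)² = ½(1+k)Mv² = (7/10)Mv².
At the top the kinetic energy is zero, so (7/10)Mv₀² = Mgh.
Thus h = (1+k)v₀²/(2g) = 1.4 × 4.44² / (2 × 9.81) ≈ 1.41 m.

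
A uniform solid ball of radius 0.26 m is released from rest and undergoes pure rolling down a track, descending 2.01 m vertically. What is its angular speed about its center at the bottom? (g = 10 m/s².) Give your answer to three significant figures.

Here I = (2/5)MR², so the shape factor k = I/(MR²) = 0.4.
Pure rolling means v = ωR; then KE = ½Mv² + ½I(v/R)² = ½(1+k)Mv² = (7/10)Mv².
Energy conservation Mgh = ½(1+k)Mv² gives v = √(2gh/(1+k)) = √(2 × 10 × 2.01 / 1.4) = 5.359 m/s.
Then ω = v/R = 5.359 / 0.26 ≈ 20.6 rad/s.

ω ≈ 20.6 rad/s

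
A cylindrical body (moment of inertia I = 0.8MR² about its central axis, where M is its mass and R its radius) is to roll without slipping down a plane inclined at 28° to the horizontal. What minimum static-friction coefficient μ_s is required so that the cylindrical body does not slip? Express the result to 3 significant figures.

μ_min ≈ 0.236

With I = 0.8MR², the ratio k = I/(MR²) is 0.8.
Translational: Mg sinθ − f = Ma. Rotational about the CM: fR = Iα = kMRa, so f = kMa.
These give a = g sinθ/(1+k) and the required friction f = kMg sinθ/(1+k).
The normal force is N = Mg cosθ, so μ_min = f/N = k tanθ/(1+k).
μ_min = 0.8 × tan28° / 1.8 ≈ 0.236.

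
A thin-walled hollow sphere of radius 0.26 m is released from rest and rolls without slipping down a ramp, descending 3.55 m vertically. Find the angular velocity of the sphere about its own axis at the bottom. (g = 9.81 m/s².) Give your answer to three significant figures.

ω ≈ 24.9 rad/s

With I = (2/3)MR², the ratio k = I/(MR²) is 2/3.
Pure rolling means v = ωR; then KE = ½Mv² + ½I(v/R)² = ½(1+k)Mv² = (5/6)Mv².
Energy conservation Mgh = ½(1+k)Mv² gives v = √(2gh/(1+k)) = √(2 × 9.81 × 3.55 / 1.667) = 6.465 m/s.
Then ω = v/R = 6.465 / 0.26 ≈ 24.9 rad/s.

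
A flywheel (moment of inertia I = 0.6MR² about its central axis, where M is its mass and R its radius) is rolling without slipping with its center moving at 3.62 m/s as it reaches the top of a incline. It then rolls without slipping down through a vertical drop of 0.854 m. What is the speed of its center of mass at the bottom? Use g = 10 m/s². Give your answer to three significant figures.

Here I = 0.6MR², so the shape factor k = I/(MR²) = 0.6.
The rolling condition ω = v/R makes the rotational term ½I(v/R)² = ½kMv², so KE_total = ½(1+k)Mv² = (4/5)Mv².
Energy conservation: (4/5)Mv₀² + Mgh = (4/5)Mv², so v² = v₀² + 2gh/(1+k).
v = √(3.62² + 2×10×0.854/1.6) = √23.78 ≈ 4.88 m/s.

v ≈ 4.88 m/s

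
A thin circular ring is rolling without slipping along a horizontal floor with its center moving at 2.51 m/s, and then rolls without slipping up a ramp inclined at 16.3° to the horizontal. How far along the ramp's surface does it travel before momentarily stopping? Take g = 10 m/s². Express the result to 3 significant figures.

For this body I = MR², i.e. k = I/(MR²) = 1.
Rolling without slipping gives ω = v/R, so the total kinetic energy is ½Mv² + ½Iω² = ½(1+k)Mv² = Mv².
Setting this equal to Mgh gives the vertical rise h = (1+k)v₀²/(2g) = 2×2.51²/(2×10) = 0.63 m.
Along the incline, d = h/sinθ = 0.63/sin16.3° ≈ 2.24 m.

d ≈ 2.24 m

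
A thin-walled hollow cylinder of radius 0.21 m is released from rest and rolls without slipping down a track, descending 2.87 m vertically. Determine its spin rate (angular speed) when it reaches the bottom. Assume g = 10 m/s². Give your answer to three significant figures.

The moment of inertia is MR², giving k ≡ I/(MR²) = 1.
Rolling without slipping gives ω = v/R, so the total kinetic energy is ½Mv² + ½Iω² = ½(1+k)Mv² = Mv².
Energy conservation Mgh = ½(1+k)Mv² gives v = √(2gh/(1+k)) = √(2 × 10 × 2.87 / 2) = 5.357 m/s.
The angular speed follows from ω = v/R = 5.357/0.21 ≈ 25.5 rad/s.

ω ≈ 25.5 rad/s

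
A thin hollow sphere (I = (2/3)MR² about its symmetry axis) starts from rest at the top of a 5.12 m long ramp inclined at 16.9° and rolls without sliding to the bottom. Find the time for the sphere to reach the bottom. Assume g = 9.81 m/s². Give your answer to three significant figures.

t ≈ 2.45 s

With I = (2/3)MR², the ratio k = I/(MR²) is 2/3.
Along the incline Mg sinθ − f = Ma, and torque about the center fR = Iα = kMR²(a/R) gives f = kMa.
Hence a = g sinθ/(1+k) = 9.81×sin16.9°/1.667 = 1.711 m/s².
With constant a from rest, t = √(2L/a) = √(2·5.12/1.711) ≈ 2.45 s.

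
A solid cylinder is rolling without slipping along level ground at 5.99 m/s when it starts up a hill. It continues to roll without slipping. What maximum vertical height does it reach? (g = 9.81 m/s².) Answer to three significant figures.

h ≈ 2.74 m

With I = (1/2)MR², the ratio k = I/(MR²) is 0.5.
Since it rolls without slipping, ω = v/R and KE = ½Mv² + ½Iω² = ½(1+k)Mv² = (3/4)Mv².
At the top the kinetic energy is zero, so (3/4)Mv₀² = Mgh.
Thus h = (1+k)v₀²/(2g) = 1.5 × 5.99² / (2 × 9.81) ≈ 2.74 m.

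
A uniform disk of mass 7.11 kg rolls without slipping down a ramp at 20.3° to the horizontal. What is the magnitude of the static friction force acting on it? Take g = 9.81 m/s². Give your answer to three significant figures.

With I = (1/2)MR², the ratio k = I/(MR²) is 0.5.
Translational: Mg sinθ − f = Ma. Rotational about the CM: fR = Iα = kMRa, so f = kMa.
Combining, a = g sinθ/(1+k) and f = kMa = kMg sinθ/(1+k).
f = 0.5 × 7.11 × 9.81 × sin20.3° / 1.5 ≈ 8.07 N.

f ≈ 8.07 N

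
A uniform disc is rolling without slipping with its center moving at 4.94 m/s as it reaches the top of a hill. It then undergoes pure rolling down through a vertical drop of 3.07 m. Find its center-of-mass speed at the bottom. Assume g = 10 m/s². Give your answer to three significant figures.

v ≈ 8.08 m/s

For this body I = (1/2)MR², i.e. k = I/(MR²) = 0.5.
Pure rolling means v = ωR; then KE = ½Mv² + ½I(v/R)² = ½(1+k)Mv² = (3/4)Mv².
Conserving energy between top and bottom: (3/4)Mv² = (3/4)Mv₀² + Mgh, hence v² = v₀² + 2gh/(1+k).
v = √(4.94² + 2×10×3.07/1.5) = √65.34 ≈ 8.08 m/s.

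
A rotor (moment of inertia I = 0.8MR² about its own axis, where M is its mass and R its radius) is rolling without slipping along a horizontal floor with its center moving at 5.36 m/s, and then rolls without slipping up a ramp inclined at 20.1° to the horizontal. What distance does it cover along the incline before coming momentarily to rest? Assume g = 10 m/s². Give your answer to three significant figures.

With I = 0.8MR², the ratio k = I/(MR²) is 0.8.
The rolling condition ω = v/R makes the rotational term ½I(v/R)² = ½kMv², so KE_total = ½(1+k)Mv² = (9/10)Mv².
Setting this equal to Mgh gives the vertical rise h = (1+k)v₀²/(2g) = 1.8×5.36²/(2×10) = 2.586 m.
Along the incline, d = h/sinθ = 2.586/sin20.1° ≈ 7.52 m.

d ≈ 7.52 m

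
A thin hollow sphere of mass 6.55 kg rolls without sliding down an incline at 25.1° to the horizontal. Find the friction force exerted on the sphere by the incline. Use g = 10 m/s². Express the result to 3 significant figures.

f ≈ 11.1 N

With I = (2/3)MR², the ratio k = I/(MR²) is 2/3.
Along the incline Mg sinθ − f = Ma, and torque about the center fR = Iα = kMR²(a/R) gives f = kMa.
Combining, a = g sinθ/(1+k) and f = kMa = kMg sinθ/(1+k).
f = (2/3) × 6.55 × 10 × sin25.1° / 1.667 ≈ 11.1 N.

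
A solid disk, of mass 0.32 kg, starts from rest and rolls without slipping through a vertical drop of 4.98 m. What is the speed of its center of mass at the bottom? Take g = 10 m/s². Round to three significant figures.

With I = (1/2)MR², the ratio k = I/(MR²) is 0.5.
The rolling condition ω = v/R makes the rotational term ½I(v/R)² = ½kMv², so KE_total = ½(1+k)Mv² = (3/4)Mv².
Energy conservation: Mgh = (3/4)Mv², so v = √(2gh/(1+k)) = √(2 × 10 × 4.98 / 1.5) ≈ 8.15 m/s.

v ≈ 8.15 m/s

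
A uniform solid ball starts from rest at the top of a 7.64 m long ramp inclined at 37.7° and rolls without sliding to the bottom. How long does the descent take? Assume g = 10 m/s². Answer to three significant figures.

t ≈ 1.87 s

For this body I = (2/5)MR², i.e. k = I/(MR²) = 0.4.
Along the incline Mg sinθ − f = Ma, and torque about the center fR = Iα = kMR²(a/R) gives f = kMa.
Hence a = g sinθ/(1+k) = 10×sin37.7°/1.4 = 4.368 m/s².
With constant a from rest, t = √(2L/a) = √(2·7.64/4.368) ≈ 1.87 s.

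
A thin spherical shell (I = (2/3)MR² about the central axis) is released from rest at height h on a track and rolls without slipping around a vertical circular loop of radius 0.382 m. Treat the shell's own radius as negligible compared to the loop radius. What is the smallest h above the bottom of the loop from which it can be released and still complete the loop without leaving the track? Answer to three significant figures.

h_min ≈ 1.08 m

With I = (2/3)MR², the ratio k = I/(MR²) is 2/3.
At the top of the loop, the minimum-contact condition is Mg = Mv_top²/r, so v_top² = gr.
With ω = v/R, the kinetic energy at speed v is ½(1+k)Mv² = (5/6)Mv².
Energy conservation from release (height h) to the top (height 2r): Mgh = Mg(2r) + (5/6)M·gr.
Thus h_min = 2r + (1+k)r/2 = r(2 + 1.667/2) = 0.382 × 2.833 ≈ 1.08 m.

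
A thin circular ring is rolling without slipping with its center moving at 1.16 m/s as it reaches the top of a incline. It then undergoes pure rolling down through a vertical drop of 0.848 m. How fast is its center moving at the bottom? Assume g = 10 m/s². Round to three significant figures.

v ≈ 3.13 m/s

With I = MR², the ratio k = I/(MR²) is 1.
The rolling condition ω = v/R makes the rotational term ½I(v/R)² = ½kMv², so KE_total = ½(1+k)Mv² = Mv².
Energy conservation: Mv₀² + Mgh = Mv², so v² = v₀² + 2gh/(1+k).
v = √(1.16² + 2×10×0.848/2) = √9.826 ≈ 3.13 m/s.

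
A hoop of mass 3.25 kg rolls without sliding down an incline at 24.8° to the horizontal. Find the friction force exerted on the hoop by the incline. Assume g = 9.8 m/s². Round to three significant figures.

The moment of inertia is MR², giving k ≡ I/(MR²) = 1.
Along the incline Mg sinθ − f = Ma, and torque about the center fR = Iα = kMR²(a/R) gives f = kMa.
Combining, a = g sinθ/(1+k) and f = kMa = kMg sinθ/(1+k).
f = 1 × 3.25 × 9.8 × sin24.8° / 2 ≈ 6.68 N.

f ≈ 6.68 N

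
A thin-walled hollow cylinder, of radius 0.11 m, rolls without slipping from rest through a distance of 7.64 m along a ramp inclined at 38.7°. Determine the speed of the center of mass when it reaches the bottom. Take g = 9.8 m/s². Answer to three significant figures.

With I = MR², the ratio k = I/(MR²) is 1.
Since it rolls without slipping, ω = v/R and KE = ½Mv² + ½Iω² = ½(1+k)Mv² = Mv².
The vertical drop is h = L sinθ = 7.64 × sin38.7° = 4.777 m.
Setting Mgh = Mv² gives v = √(2gh/(1+k)) = √(2·9.8·4.777/2) ≈ 6.84 m/s.

v ≈ 6.84 m/s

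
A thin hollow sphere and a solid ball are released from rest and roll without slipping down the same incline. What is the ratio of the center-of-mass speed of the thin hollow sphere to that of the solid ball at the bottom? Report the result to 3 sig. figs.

v_ratio ≈ 0.917

Each satisfies Mgh = ½(1+k)Mv² with k = I/(MR²), so v ∝ 1/√(1+k).
For the thin hollow sphere k = 2/3; for the solid ball k = 0.4.
v₁/v₂ = √((1+k₂)/(1+k₁)) = √(1.4/1.667) ≈ 0.917.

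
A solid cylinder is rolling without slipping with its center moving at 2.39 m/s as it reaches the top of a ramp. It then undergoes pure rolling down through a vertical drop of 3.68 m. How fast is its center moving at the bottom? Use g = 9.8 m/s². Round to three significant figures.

The moment of inertia is (1/2)MR², giving k ≡ I/(MR²) = 0.5.
Pure rolling means v = ωR; then KE = ½Mv² + ½I(v/R)² = ½(1+k)Mv² = (3/4)Mv².
Conserving energy between top and bottom: (3/4)Mv² = (3/4)Mv₀² + Mgh, hence v² = v₀² + 2gh/(1+k).
v = √(2.39² + 2×9.8×3.68/1.5) = √53.8 ≈ 7.33 m/s.

v ≈ 7.33 m/s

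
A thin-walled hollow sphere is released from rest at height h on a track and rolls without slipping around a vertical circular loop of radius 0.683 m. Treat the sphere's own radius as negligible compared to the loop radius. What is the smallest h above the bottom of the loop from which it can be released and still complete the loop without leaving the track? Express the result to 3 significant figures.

The moment of inertia is (2/3)MR², giving k ≡ I/(MR²) = 2/3.
At the top of the loop, the minimum-contact condition is Mg = Mv_top²/r, so v_top² = gr.
With ω = v/R, the kinetic energy at speed v is ½(1+k)Mv² = (5/6)Mv².
Energy conservation from release (height h) to the top (height 2r): Mgh = Mg(2r) + (5/6)M·gr.
Thus h_min = 2r + (1+k)r/2 = r(2 + 1.667/2) = 0.683 × 2.833 ≈ 1.94 m.

h_min ≈ 1.94 m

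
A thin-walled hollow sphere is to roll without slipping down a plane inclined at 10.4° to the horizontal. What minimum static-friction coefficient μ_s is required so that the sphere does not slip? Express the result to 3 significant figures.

μ_min ≈ 0.0734

With I = (2/3)MR², the ratio k = I/(MR²) is 2/3.
Along the incline Mg sinθ − f = Ma, and torque about the center fR = Iα = kMR²(a/R) gives f = kMa.
These give a = g sinθ/(1+k) and the required friction f = kMg sinθ/(1+k).
With N = Mg cosθ, the no-slip condition f ≤ μN gives μ_min = f/N = k tanθ/(1+k).
μ_min = (2/3) × tan10.4° / 1.667 ≈ 0.0734.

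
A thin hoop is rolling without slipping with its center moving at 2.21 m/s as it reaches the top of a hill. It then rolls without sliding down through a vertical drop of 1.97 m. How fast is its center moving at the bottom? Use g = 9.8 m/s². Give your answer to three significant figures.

v ≈ 4.92 m/s

Here I = MR², so the shape factor k = I/(MR²) = 1.
Pure rolling means v = ωR; then KE = ½Mv² + ½I(v/R)² = ½(1+k)Mv² = Mv².
Energy conservation: Mv₀² + Mgh = Mv², so v² = v₀² + 2gh/(1+k).
v = √(2.21² + 2×9.8×1.97/2) = √24.19 ≈ 4.92 m/s.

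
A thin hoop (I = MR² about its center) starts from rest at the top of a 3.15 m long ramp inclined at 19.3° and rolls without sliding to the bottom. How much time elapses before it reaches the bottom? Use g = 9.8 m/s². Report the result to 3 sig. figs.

With I = MR², the ratio k = I/(MR²) is 1.
Newton's second law down the slope: Mg sinθ − f = Ma. The torque equation fR = Iα (with α = a/R) gives f = kMa.
Hence a = g sinθ/(1+k) = 9.8×sin19.3°/2 = 1.62 m/s².
Starting from rest, L = ½at², so t = √(2L/a) = √(2×3.15/1.62) ≈ 1.97 s.

t ≈ 1.97 s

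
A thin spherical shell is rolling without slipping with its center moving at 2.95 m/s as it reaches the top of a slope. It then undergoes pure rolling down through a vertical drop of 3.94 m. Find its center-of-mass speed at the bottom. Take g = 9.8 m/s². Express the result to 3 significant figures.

v ≈ 7.42 m/s

The moment of inertia is (2/3)MR², giving k ≡ I/(MR²) = 2/3.
Since it rolls without slipping, ω = v/R and KE = ½Mv² + ½Iω² = ½(1+k)Mv² = (5/6)Mv².
Conserving energy between top and bottom: (5/6)Mv² = (5/6)Mv₀² + Mgh, hence v² = v₀² + 2gh/(1+k).
v = √(2.95² + 2×9.8×3.94/1.667) = √55.04 ≈ 7.42 m/s.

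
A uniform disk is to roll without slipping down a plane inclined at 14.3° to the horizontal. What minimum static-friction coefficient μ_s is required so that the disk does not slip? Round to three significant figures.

μ_min ≈ 0.0850

For this body I = (1/2)MR², i.e. k = I/(MR²) = 0.5.
Along the incline Mg sinθ − f = Ma, and torque about the center fR = Iα = kMR²(a/R) gives f = kMa.
These give a = g sinθ/(1+k) and the required friction f = kMg sinθ/(1+k).
The normal force is N = Mg cosθ, so μ_min = f/N = k tanθ/(1+k).
μ_min = 0.5 × tan14.3° / 1.5 ≈ 0.0850.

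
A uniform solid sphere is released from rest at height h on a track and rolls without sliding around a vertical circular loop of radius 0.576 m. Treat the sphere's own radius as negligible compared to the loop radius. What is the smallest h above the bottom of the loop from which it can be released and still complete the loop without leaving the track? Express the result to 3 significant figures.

h_min ≈ 1.56 m

Here I = (2/5)MR², so the shape factor k = I/(MR²) = 0.4.
At the top of the loop, the minimum-contact condition is Mg = Mv_top²/r, so v_top² = gr.
With ω = v/R, the kinetic energy at speed v is ½(1+k)Mv² = (7/10)Mv².
Energy conservation from release (height h) to the top (height 2r): Mgh = Mg(2r) + (7/10)M·gr.
Thus h_min = 2r + (1+k)r/2 = r(2 + 1.4/2) = 0.576 × 2.7 ≈ 1.56 m.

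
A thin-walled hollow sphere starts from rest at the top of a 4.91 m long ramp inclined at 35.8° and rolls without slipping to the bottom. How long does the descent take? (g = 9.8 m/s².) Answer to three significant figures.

t ≈ 1.69 s

For this body I = (2/3)MR², i.e. k = I/(MR²) = 2/3.
Along the incline Mg sinθ − f = Ma, and torque about the center fR = Iα = kMR²(a/R) gives f = kMa.
Hence a = g sinθ/(1+k) = 9.8×sin35.8°/1.667 = 3.44 m/s².
With constant a from rest, t = √(2L/a) = √(2·4.91/3.44) ≈ 1.69 s.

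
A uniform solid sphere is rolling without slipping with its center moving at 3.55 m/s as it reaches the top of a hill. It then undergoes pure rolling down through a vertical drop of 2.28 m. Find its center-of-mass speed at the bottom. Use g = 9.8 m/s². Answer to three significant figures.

v ≈ 6.67 m/s

For this body I = (2/5)MR², i.e. k = I/(MR²) = 0.4.
The rolling condition ω = v/R makes the rotational term ½I(v/R)² = ½kMv², so KE_total = ½(1+k)Mv² = (7/10)Mv².
Conserving energy between top and bottom: (7/10)Mv² = (7/10)Mv₀² + Mgh, hence v² = v₀² + 2gh/(1+k).
v = √(3.55² + 2×9.8×2.28/1.4) = √44.52 ≈ 6.67 m/s.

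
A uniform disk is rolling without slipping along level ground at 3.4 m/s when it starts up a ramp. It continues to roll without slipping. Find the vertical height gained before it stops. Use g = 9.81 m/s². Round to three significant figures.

h ≈ 0.884 m

With I = (1/2)MR², the ratio k = I/(MR²) is 0.5.
Rolling without slipping gives ω = v/R, so the total kinetic energy is ½Mv² + ½Iω² = ½(1+k)Mv² = (3/4)Mv².
At the top the kinetic energy is zero, so (3/4)Mv₀² = Mgh.
Thus h = (1+k)v₀²/(2g) = 1.5 × 3.4² / (2 × 9.81) ≈ 0.884 m.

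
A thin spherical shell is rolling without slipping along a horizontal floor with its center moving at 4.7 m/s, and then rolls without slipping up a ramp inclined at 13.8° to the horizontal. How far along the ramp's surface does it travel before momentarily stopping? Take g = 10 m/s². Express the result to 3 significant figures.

d ≈ 7.72 m

The moment of inertia is (2/3)MR², giving k ≡ I/(MR²) = 2/3.
Since it rolls without slipping, ω = v/R and KE = ½Mv² + ½Iω² = ½(1+k)Mv² = (5/6)Mv².
Setting this equal to Mgh gives the vertical rise h = (1+k)v₀²/(2g) = 1.667×4.7²/(2×10) = 1.841 m.
The distance along the slope is d = h/sinθ = 1.841/sin13.8° ≈ 7.72 m.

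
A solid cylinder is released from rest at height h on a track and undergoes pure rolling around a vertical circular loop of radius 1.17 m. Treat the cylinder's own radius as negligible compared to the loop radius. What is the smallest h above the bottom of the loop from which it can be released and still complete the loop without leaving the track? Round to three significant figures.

Here I = (1/2)MR², so the shape factor k = I/(MR²) = 0.5.
At the top, contact is just lost when gravity alone supplies the centripetal force: Mg = Mv_top²/r, i.e. v_top² = gr.
With ω = v/R, the kinetic energy at speed v is ½(1+k)Mv² = (3/4)Mv².
Energy conservation from release (height h) to the top (height 2r): Mgh = Mg(2r) + (3/4)M·gr.
Thus h_min = 2r + (1+k)r/2 = r(2 + 1.5/2) = 1.17 × 2.75 ≈ 3.22 m.

h_min ≈ 3.22 m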